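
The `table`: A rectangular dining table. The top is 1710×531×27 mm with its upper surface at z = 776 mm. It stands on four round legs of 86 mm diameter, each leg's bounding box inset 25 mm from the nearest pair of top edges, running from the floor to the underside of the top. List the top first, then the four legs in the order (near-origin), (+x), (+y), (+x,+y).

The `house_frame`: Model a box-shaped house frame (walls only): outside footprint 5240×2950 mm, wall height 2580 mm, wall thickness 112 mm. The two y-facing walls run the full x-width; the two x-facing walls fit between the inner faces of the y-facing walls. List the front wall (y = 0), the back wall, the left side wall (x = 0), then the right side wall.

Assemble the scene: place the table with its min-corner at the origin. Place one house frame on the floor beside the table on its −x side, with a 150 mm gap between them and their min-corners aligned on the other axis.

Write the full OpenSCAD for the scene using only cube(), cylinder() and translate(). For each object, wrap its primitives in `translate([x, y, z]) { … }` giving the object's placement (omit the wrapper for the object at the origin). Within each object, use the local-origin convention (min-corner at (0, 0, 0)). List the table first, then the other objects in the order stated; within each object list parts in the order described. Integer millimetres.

translate([0, 0, 749]) cube([1710, 531, 27]);
translate([68, 68, 0]) cylinder(h = 749, r = 43);
translate([1642, 68, 0]) cylinder(h = 749, r = 43);
translate([68, 463, 0]) cylinder(h = 749, r = 43);
translate([1642, 463, 0]) cylinder(h = 749, r = 43);
translate([-5390, 0, 0]) {
  cube([5240, 112, 2580]);
  translate([0, 2838, 0]) cube([5240, 112, 2580]);
  translate([0, 112, 0]) cube([112, 2726, 2580]);
  translate([5128, 112, 0]) cube([112, 2726, 2580]);
}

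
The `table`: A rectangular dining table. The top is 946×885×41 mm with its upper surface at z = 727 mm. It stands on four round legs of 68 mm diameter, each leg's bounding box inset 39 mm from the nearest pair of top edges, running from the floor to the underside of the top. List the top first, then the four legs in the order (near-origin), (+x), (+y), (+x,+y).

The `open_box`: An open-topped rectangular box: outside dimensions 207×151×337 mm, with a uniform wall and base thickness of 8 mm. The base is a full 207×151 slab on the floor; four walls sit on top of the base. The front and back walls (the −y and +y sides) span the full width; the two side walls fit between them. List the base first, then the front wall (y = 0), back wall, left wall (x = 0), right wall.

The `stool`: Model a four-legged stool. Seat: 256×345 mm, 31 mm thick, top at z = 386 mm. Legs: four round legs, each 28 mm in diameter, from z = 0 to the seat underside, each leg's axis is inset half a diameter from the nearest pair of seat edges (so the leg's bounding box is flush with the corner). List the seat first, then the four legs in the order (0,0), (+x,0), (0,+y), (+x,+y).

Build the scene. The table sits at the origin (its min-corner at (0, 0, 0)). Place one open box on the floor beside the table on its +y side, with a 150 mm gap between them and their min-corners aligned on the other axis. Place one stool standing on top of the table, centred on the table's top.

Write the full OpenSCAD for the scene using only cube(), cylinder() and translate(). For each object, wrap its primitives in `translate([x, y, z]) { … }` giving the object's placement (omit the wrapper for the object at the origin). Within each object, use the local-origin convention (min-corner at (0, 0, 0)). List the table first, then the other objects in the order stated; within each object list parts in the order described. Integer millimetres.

translate([0, 0, 686]) cube([946, 885, 41]);
translate([73, 73, 0]) cylinder(h = 686, r = 34);
translate([873, 73, 0]) cylinder(h = 686, r = 34);
translate([73, 812, 0]) cylinder(h = 686, r = 34);
translate([873, 812, 0]) cylinder(h = 686, r = 34);
translate([0, 1035, 0]) {
  cube([207, 151, 8]);
  translate([0, 0, 8]) cube([207, 8, 329]);
  translate([0, 143, 8]) cube([207, 8, 329]);
  translate([0, 8, 8]) cube([8, 135, 329]);
  translate([199, 8, 8]) cube([8, 135, 329]);
}
translate([345, 270, 727]) {
  translate([0, 0, 355]) cube([256, 345, 31]);
  translate([14, 14, 0]) cylinder(h = 355, r = 14);
  translate([242, 14, 0]) cylinder(h = 355, r = 14);
  translate([14, 331, 0]) cylinder(h = 355, r = 14);
  translate([242, 331, 0]) cylinder(h = 355, r = 14);
}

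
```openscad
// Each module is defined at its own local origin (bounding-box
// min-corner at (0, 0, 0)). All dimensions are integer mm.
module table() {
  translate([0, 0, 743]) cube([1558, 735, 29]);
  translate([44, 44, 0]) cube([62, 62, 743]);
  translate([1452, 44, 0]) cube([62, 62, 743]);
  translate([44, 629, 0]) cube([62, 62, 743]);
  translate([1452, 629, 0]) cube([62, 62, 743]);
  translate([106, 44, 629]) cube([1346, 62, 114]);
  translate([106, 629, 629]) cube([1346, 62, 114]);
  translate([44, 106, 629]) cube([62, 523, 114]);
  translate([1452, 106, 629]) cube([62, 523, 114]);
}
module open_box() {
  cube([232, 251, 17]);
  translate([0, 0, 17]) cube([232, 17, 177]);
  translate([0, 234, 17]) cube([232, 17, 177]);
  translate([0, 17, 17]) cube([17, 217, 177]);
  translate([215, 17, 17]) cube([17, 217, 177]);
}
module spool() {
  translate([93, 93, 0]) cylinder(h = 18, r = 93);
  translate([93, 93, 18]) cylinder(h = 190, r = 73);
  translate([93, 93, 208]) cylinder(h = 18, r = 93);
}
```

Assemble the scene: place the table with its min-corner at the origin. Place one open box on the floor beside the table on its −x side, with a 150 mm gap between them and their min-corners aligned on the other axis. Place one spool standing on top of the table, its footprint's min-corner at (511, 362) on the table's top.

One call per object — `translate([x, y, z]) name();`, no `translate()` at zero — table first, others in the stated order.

table();
translate([-382, 0, 0]) open_box();
translate([511, 362, 772]) spool();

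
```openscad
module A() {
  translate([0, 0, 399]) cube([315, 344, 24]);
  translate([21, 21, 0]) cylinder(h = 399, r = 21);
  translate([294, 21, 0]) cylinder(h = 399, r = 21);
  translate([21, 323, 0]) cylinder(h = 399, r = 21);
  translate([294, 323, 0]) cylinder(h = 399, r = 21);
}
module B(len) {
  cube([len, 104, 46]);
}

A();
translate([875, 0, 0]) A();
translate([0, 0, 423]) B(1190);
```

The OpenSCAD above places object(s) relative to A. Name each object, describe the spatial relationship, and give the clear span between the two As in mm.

Second stool starts at x = 875; first ends at x = 315; clear span = 875 − 315 = 560 mm.

A is a stool. B is a beam. A beam spans the tops of two stools. The clear span between the two stools is 560 mm.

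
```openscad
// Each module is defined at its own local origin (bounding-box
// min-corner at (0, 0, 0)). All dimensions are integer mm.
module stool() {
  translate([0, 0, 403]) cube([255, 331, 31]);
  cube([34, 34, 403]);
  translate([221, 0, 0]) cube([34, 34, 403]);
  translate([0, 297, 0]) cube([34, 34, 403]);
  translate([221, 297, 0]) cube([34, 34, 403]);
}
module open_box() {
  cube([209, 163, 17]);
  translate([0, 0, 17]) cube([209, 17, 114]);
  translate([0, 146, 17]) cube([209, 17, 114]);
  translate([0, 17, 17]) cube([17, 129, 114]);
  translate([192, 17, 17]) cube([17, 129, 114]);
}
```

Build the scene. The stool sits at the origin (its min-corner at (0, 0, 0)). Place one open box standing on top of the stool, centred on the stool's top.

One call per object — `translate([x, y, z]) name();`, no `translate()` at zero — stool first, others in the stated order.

stool();
translate([23, 84, 434]) open_box();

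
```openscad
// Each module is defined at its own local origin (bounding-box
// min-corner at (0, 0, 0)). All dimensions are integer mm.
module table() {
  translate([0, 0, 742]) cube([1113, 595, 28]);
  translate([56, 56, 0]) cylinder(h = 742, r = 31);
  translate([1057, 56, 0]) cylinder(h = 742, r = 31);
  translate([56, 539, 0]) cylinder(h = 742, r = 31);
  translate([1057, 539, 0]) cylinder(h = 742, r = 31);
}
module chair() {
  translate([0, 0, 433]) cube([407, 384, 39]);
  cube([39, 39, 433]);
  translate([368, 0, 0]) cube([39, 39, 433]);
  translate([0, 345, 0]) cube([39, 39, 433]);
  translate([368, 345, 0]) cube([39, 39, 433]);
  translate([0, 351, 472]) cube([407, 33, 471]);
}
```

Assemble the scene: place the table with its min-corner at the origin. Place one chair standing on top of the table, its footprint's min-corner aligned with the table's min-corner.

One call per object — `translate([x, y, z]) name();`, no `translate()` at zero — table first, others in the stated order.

table();
translate([0, 0, 770]) chair();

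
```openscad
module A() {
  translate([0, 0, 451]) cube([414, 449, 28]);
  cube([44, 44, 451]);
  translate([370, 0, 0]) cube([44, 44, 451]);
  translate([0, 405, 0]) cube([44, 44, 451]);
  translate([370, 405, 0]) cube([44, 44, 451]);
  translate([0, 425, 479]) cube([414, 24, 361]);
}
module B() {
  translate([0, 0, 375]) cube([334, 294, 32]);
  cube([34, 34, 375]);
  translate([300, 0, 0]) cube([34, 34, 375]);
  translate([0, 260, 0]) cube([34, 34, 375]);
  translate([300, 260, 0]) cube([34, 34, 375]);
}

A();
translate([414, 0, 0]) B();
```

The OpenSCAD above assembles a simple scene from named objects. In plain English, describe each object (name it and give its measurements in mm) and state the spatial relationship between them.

A is a chair: 414×449 mm seat, 28 mm thick, top at z = 479 mm, on four 44 mm square corner legs flush with the seat edges. A 24 mm thick backrest slab spans the full seat width, extending 361 mm above the seat top, its back face flush with the seat's +y edge.

B is a four-legged stool. The seat is 334×294 mm, 32 mm thick, top at z = 407 mm. It stands on four square legs, each 34×34 mm in cross-section, from z = 0 to the seat underside, each flush with a corner of the seat.

The stool is against the chair's +x side, with their −y faces flush.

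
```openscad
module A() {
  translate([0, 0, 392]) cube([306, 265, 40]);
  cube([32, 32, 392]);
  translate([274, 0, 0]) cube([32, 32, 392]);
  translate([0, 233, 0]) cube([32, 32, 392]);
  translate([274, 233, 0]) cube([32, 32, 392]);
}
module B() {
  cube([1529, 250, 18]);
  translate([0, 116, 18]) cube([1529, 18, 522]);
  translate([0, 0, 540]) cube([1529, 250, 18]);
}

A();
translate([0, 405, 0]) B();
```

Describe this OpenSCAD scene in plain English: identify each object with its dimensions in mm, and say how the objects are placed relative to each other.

A is a four-legged stool. The seat is 306×265 mm, 40 mm thick, top at z = 432 mm. It stands on four square legs, each 32×32 mm in cross-section, from z = 0 to the seat underside, each flush with a corner of the seat.

B is an I-beam lying along x, 1529 mm long. Overall section height 558 mm. Two flanges 250 mm wide (y) and 18 mm thick, one on the floor and one at the top; a web 18 mm thick runs between them, centred on the flange width.

The I-beam is on the floor beside the stool on its +y side.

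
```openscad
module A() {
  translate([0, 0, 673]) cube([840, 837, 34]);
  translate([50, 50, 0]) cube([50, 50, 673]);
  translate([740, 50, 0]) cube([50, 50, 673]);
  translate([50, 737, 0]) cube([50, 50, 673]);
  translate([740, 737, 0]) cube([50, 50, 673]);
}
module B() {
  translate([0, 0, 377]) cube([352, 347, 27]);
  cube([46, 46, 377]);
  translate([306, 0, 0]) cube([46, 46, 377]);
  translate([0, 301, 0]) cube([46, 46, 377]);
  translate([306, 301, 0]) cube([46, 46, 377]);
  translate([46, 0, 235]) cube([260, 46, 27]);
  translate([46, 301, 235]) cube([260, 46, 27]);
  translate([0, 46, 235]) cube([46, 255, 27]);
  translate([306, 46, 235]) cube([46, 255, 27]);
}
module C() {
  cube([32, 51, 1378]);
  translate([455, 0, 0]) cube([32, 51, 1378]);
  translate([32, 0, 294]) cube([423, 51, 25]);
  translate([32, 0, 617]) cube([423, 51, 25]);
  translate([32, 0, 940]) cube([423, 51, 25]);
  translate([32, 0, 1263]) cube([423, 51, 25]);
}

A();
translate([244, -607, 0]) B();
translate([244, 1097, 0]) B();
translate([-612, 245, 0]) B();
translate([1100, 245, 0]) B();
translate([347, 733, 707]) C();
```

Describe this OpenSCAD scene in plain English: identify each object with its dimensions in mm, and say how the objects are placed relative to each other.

A is a table: top 840 mm (x) × 837 mm (y), 34 mm thick, upper face at z = 707 mm, on four 50×50 mm square legs, each inset 50 mm from the nearest pair of top edges, running from z = 0 to the bottom of the top.

B is a simple wooden stool: a rectangular seat 352 mm (x) by 347 mm (y), 27 mm thick, top face at z = 404 mm, on four square legs, each 46×46 mm in cross-section. The legs rest on z = 0, each flush with a corner of the seat. Four stretchers, 46 mm wide and 27 mm tall, connect adjacent legs with their undersides at z = 235 mm, each running between the inner faces of the legs it joins and aligned with the legs' outer faces on the other axis.

C is a straight ladder. Two 32×51 mm vertical rails, 1378 mm tall, stand 487 mm apart (outside-to-outside) with their front faces coplanar on the −y side. 4 rungs, each 51 mm deep and 25 mm tall, span between the inner faces of the rails, front faces flush with the rails. The lowest rung's underside is at z = 294 mm and rungs are spaced 323 mm apart (underside to underside).

Four stools sit around the table at the −y, +y, −x, +x sides. The ladder is on top of the table.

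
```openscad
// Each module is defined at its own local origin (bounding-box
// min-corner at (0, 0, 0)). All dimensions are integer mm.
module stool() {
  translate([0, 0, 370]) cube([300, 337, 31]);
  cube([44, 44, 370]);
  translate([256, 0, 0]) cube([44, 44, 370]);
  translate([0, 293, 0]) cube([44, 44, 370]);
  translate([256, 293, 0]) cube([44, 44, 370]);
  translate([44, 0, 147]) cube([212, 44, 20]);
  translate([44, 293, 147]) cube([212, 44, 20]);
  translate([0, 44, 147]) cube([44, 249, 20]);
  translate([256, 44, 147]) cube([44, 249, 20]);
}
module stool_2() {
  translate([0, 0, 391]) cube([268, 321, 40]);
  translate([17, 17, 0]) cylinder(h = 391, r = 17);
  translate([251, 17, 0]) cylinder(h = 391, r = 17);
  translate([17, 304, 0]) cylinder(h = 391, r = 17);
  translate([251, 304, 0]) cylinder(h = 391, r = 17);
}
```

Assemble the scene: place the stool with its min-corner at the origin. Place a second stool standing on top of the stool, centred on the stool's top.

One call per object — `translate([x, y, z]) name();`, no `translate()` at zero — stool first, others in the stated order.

stool();
translate([16, 8, 401]) stool_2();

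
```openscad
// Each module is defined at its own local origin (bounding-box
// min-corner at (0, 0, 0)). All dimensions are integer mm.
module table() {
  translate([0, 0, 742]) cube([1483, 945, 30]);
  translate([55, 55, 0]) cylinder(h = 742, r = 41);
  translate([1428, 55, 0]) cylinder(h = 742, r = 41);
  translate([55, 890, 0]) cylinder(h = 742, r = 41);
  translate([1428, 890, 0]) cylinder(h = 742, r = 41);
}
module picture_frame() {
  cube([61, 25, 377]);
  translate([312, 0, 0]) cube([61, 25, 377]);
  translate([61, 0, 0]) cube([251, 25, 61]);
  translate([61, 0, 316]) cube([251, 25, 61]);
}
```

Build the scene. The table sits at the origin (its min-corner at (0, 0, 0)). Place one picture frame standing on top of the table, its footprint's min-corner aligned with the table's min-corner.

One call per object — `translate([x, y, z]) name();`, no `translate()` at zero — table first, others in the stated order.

table();
translate([0, 0, 772]) picture_frame();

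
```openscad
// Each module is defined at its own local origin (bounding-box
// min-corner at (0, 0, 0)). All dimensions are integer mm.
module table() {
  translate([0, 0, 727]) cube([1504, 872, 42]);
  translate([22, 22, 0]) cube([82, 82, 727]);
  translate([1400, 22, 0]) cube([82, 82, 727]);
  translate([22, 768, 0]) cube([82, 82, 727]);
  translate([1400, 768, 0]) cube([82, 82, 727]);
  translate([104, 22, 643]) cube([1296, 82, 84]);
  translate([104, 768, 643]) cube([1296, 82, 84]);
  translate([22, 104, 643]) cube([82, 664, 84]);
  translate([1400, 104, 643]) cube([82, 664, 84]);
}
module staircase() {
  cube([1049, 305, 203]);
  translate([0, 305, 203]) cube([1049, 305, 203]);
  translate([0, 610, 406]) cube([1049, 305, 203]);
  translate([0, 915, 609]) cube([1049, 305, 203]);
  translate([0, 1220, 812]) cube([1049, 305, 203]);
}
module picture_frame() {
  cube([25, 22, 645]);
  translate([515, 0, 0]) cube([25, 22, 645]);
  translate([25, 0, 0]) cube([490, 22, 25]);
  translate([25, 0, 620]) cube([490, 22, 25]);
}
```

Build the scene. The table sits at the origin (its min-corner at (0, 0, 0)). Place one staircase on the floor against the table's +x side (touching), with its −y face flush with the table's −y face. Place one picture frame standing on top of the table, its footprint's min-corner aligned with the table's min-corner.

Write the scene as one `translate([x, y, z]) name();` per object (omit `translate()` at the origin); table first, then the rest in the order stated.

table();
translate([1504, 0, 0]) staircase();
translate([0, 0, 769]) picture_frame();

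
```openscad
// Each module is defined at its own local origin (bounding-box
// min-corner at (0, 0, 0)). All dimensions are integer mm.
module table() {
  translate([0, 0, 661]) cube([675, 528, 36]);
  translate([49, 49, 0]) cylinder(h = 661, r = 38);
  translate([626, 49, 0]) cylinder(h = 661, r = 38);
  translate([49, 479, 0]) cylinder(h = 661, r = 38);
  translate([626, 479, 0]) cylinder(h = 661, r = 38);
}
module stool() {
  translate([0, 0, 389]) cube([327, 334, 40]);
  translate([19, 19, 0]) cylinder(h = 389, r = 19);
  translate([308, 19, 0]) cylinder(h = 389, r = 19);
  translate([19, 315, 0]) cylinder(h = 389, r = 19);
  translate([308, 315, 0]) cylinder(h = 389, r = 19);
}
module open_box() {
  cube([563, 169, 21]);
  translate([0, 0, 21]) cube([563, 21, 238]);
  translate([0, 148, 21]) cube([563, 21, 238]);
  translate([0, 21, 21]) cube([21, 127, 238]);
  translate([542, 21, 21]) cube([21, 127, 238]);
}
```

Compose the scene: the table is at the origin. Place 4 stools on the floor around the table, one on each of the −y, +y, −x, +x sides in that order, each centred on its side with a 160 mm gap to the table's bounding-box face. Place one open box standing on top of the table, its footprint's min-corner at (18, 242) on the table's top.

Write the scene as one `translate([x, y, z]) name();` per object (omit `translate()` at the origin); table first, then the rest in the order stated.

table();
translate([174, -494, 0]) stool();
translate([174, 688, 0]) stool();
translate([-487, 97, 0]) stool();
translate([835, 97, 0]) stool();
translate([18, 242, 697]) open_box();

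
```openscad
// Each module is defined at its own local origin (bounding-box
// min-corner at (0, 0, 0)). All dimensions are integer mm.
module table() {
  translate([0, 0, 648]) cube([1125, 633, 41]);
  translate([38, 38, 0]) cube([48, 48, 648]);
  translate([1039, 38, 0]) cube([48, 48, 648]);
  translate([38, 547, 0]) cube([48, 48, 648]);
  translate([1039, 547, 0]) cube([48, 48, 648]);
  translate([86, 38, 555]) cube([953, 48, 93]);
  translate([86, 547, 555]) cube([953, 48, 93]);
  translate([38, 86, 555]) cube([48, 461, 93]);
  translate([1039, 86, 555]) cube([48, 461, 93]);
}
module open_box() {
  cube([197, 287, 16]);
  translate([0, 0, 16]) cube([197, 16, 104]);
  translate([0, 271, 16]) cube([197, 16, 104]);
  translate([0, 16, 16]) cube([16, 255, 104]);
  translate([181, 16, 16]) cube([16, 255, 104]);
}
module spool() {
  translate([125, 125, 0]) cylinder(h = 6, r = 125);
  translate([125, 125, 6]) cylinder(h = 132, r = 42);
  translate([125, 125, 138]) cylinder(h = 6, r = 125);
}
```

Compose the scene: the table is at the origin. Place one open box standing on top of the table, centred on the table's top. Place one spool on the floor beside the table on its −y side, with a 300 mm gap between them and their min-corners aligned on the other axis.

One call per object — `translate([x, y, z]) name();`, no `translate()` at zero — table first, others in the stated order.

table();
translate([464, 173, 689]) open_box();
translate([0, -550, 0]) spool();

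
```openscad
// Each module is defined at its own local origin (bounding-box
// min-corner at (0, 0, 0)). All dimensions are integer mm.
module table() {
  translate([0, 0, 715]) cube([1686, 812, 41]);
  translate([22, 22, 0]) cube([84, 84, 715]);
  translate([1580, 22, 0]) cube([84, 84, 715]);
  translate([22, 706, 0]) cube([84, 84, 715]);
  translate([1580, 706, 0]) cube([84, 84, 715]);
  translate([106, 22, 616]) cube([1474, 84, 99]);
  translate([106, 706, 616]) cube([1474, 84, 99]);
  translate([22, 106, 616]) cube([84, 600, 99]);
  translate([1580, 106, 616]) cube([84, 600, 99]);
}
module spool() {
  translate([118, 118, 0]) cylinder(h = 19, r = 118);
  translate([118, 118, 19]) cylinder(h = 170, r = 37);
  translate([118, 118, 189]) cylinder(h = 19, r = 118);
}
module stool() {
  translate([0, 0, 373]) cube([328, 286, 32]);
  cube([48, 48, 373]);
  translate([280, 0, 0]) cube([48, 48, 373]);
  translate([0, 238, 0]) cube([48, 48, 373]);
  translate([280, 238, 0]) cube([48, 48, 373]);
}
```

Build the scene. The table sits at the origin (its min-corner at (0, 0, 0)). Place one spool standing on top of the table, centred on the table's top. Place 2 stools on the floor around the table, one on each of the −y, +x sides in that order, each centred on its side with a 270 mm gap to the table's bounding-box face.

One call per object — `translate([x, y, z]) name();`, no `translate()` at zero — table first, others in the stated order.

table();
translate([725, 288, 756]) spool();
translate([679, -556, 0]) stool();
translate([1956, 263, 0]) stool();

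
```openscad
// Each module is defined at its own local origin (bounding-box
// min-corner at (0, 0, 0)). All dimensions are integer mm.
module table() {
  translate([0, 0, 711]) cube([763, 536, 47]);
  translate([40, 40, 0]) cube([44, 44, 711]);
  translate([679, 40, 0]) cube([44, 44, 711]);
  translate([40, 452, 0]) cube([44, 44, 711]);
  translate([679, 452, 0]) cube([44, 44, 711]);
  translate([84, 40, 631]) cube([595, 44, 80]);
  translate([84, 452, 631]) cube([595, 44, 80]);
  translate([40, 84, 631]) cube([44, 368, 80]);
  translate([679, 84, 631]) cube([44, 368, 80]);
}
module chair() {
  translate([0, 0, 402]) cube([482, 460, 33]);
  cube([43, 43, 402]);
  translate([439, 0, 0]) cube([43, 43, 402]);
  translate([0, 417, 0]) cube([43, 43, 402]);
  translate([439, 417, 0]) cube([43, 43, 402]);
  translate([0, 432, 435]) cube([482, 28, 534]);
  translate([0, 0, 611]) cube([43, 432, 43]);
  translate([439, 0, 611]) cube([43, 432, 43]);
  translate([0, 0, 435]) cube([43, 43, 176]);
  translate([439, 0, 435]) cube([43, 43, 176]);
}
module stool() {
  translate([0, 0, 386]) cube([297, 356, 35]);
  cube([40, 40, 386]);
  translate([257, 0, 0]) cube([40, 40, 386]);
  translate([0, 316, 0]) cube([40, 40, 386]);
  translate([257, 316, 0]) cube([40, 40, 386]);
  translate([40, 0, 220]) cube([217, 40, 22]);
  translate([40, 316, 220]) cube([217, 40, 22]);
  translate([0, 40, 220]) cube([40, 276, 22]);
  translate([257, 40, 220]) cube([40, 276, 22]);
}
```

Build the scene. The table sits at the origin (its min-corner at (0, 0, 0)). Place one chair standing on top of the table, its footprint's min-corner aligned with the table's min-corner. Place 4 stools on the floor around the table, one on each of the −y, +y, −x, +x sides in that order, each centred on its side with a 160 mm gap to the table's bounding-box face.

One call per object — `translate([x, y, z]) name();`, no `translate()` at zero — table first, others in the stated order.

table();
translate([0, 0, 758]) chair();
translate([233, -516, 0]) stool();
translate([233, 696, 0]) stool();
translate([-457, 90, 0]) stool();
translate([923, 90, 0]) stool();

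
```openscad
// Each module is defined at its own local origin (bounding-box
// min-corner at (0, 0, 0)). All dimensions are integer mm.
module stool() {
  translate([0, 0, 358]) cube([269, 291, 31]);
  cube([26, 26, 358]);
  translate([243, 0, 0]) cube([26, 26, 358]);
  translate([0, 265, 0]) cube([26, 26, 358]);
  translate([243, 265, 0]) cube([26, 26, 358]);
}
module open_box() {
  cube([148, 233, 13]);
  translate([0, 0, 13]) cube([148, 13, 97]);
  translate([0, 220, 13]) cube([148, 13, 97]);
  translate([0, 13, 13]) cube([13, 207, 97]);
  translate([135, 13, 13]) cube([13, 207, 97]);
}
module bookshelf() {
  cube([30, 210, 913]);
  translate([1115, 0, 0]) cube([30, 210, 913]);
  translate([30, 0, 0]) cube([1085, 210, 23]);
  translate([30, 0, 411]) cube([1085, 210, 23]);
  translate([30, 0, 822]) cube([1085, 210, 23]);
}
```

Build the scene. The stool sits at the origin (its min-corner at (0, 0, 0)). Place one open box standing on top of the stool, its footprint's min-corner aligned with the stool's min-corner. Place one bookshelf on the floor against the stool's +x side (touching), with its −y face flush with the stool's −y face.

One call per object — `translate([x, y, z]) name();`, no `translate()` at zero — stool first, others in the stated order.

stool();
translate([0, 0, 389]) open_box();
translate([269, 0, 0]) bookshelf();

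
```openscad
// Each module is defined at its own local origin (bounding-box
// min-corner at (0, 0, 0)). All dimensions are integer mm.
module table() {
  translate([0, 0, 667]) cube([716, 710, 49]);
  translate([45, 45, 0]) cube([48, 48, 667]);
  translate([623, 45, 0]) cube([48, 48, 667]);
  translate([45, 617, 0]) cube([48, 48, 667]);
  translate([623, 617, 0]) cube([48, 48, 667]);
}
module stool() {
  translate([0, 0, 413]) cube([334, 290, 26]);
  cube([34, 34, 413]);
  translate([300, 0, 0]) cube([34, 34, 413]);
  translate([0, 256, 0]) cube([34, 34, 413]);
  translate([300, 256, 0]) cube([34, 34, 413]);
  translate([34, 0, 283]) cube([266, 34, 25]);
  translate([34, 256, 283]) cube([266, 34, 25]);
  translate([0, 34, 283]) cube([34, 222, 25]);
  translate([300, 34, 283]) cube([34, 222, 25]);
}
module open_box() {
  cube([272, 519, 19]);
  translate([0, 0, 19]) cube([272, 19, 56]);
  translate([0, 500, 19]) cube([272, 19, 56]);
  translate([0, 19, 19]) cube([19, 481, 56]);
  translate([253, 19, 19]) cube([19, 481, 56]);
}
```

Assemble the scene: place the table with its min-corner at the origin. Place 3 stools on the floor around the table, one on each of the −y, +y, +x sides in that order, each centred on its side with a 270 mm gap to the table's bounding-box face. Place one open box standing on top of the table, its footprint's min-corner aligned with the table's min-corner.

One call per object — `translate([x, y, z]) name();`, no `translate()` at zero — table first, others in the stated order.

table();
translate([191, -560, 0]) stool();
translate([191, 980, 0]) stool();
translate([986, 210, 0]) stool();
translate([0, 0, 716]) open_box();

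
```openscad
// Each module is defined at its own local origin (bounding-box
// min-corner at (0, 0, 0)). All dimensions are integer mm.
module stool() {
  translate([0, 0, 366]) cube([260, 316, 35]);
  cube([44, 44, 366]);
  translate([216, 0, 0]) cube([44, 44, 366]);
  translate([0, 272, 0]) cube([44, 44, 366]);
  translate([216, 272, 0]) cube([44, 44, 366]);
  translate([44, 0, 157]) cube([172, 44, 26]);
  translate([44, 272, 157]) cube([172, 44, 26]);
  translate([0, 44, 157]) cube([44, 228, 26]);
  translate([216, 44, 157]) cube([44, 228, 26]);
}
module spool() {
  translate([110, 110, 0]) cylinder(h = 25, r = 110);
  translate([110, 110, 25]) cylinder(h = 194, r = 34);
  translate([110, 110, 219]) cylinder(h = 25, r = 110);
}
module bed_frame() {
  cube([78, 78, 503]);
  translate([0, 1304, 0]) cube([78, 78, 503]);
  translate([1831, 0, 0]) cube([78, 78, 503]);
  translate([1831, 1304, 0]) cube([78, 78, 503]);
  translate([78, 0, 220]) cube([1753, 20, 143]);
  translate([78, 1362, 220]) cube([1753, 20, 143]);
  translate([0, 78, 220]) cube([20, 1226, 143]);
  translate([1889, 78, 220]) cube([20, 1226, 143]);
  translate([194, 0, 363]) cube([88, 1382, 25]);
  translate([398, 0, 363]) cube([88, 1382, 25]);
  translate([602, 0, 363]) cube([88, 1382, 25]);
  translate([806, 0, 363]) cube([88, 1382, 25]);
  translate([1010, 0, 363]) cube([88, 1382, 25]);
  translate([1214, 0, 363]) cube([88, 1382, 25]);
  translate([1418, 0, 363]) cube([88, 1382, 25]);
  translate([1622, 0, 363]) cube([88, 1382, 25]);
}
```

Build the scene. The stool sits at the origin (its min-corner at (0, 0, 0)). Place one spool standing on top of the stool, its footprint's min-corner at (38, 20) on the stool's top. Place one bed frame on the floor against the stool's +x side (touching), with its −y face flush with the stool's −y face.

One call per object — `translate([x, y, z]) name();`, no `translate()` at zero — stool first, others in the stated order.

stool();
translate([38, 20, 401]) spool();
translate([260, 0, 0]) bed_frame();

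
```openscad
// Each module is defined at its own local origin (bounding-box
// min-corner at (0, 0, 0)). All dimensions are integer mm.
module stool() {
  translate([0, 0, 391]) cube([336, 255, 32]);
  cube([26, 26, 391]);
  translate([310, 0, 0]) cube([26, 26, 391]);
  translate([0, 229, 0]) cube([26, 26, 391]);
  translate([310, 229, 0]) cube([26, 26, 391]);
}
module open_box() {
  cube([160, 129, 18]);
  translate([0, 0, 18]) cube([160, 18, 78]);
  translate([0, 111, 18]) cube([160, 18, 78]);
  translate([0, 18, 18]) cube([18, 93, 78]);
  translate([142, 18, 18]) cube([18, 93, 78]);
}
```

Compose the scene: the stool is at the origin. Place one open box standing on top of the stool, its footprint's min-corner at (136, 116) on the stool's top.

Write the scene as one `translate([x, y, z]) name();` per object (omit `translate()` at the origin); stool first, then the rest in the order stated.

stool();
translate([136, 116, 423]) open_box();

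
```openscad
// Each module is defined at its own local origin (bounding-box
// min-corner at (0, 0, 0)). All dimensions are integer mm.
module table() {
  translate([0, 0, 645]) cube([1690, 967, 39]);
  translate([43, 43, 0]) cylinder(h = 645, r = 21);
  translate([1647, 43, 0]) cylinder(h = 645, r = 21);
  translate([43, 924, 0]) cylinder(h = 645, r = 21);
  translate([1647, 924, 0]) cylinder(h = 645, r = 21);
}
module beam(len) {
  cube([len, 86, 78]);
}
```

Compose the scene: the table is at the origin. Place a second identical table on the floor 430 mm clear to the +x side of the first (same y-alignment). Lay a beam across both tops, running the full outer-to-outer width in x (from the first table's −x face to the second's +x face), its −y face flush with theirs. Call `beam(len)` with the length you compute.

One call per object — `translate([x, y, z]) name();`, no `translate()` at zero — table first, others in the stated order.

table();
translate([2120, 0, 0]) table();
translate([0, 0, 684]) beam(3810);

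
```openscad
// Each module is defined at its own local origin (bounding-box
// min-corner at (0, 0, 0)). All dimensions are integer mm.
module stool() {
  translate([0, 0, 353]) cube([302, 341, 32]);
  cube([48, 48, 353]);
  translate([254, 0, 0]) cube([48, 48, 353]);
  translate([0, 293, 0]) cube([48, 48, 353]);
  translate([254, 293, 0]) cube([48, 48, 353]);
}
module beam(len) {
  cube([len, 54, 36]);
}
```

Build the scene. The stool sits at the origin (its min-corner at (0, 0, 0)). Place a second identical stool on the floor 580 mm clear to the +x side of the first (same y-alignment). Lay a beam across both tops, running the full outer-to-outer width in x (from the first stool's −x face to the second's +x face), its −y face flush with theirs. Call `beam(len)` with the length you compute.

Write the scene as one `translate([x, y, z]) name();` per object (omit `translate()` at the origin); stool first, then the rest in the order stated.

stool();
translate([882, 0, 0]) stool();
translate([0, 0, 385]) beam(1184);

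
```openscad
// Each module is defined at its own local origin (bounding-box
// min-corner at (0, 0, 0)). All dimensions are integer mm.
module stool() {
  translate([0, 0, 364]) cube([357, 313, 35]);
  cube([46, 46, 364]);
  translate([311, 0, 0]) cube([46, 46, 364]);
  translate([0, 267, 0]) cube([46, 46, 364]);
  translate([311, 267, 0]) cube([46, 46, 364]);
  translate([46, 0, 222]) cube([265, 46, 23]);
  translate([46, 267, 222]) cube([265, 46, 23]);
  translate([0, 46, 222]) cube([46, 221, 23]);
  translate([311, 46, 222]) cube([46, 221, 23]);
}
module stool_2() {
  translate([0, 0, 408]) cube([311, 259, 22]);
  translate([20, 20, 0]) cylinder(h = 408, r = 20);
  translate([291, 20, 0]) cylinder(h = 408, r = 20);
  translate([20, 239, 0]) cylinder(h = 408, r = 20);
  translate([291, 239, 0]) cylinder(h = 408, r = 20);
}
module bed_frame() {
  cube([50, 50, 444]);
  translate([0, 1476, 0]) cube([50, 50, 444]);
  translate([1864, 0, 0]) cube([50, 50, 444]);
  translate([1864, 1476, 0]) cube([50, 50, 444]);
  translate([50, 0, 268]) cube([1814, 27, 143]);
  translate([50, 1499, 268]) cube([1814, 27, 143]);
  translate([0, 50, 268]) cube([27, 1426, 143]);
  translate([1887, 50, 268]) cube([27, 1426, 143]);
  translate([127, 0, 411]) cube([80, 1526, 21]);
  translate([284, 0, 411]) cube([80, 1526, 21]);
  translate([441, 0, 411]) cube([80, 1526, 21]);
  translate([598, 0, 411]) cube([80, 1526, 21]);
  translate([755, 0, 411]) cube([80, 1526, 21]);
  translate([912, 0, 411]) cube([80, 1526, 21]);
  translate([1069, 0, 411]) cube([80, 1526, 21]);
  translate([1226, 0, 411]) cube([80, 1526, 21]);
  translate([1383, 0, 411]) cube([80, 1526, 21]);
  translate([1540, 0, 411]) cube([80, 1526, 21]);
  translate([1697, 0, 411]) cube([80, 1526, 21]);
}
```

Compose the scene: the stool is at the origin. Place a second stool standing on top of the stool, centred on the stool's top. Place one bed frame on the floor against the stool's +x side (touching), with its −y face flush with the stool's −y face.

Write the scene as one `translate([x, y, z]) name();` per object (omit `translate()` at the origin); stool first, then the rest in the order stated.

stool();
translate([23, 27, 399]) stool_2();
translate([357, 0, 0]) bed_frame();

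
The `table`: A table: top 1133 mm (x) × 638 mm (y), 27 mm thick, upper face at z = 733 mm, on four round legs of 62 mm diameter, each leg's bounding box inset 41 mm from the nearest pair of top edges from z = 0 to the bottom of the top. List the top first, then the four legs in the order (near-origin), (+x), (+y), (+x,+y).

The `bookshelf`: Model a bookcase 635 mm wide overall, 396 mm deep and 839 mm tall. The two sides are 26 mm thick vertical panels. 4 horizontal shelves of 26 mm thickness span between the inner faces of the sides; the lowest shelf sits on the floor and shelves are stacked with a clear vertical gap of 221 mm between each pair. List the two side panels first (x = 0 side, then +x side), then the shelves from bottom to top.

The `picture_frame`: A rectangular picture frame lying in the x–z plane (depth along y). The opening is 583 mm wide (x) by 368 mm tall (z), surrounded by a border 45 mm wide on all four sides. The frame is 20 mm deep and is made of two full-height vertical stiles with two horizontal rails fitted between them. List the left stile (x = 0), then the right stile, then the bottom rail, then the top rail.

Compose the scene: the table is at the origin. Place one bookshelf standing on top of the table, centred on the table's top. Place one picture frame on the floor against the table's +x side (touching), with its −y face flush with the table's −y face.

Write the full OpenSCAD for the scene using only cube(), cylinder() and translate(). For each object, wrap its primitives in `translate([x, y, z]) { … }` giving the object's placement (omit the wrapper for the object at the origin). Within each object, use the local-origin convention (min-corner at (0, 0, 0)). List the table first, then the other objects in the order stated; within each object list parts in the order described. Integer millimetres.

translate([0, 0, 706]) cube([1133, 638, 27]);
translate([72, 72, 0]) cylinder(h = 706, r = 31);
translate([1061, 72, 0]) cylinder(h = 706, r = 31);
translate([72, 566, 0]) cylinder(h = 706, r = 31);
translate([1061, 566, 0]) cylinder(h = 706, r = 31);
translate([249, 121, 733]) {
  cube([26, 396, 839]);
  translate([609, 0, 0]) cube([26, 396, 839]);
  translate([26, 0, 0]) cube([583, 396, 26]);
  translate([26, 0, 247]) cube([583, 396, 26]);
  translate([26, 0, 494]) cube([583, 396, 26]);
  translate([26, 0, 741]) cube([583, 396, 26]);
}
translate([1133, 0, 0]) {
  cube([45, 20, 458]);
  translate([628, 0, 0]) cube([45, 20, 458]);
  translate([45, 0, 0]) cube([583, 20, 45]);
  translate([45, 0, 413]) cube([583, 20, 45]);
}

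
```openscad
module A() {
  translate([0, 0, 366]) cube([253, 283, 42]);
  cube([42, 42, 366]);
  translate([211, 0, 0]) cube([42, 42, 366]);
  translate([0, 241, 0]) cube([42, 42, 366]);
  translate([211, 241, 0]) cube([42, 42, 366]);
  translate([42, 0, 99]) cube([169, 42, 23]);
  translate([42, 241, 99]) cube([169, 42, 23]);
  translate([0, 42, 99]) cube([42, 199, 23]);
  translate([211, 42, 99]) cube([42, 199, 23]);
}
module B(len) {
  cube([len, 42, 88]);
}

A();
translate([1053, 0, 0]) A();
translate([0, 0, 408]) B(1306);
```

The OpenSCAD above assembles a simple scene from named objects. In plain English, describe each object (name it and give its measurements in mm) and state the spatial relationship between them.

A is a four-legged stool. The seat is a 253×283×42 mm slab whose top surface is at z = 408 mm; four square legs, each 42×42 mm in cross-section, run from the floor (z = 0) to the underside of the seat, each flush with a corner of the seat. Four stretchers, 42 mm wide and 23 mm tall, connect adjacent legs with their undersides at z = 99 mm, each running between the inner faces of the legs it joins and aligned with the legs' outer faces on the other axis.

B is a rectangular beam 1306 mm long (x), 42 mm deep (y), 88 mm thick (z).

The beam spans the tops of two stools placed 800 mm apart, resting at z = 408 mm.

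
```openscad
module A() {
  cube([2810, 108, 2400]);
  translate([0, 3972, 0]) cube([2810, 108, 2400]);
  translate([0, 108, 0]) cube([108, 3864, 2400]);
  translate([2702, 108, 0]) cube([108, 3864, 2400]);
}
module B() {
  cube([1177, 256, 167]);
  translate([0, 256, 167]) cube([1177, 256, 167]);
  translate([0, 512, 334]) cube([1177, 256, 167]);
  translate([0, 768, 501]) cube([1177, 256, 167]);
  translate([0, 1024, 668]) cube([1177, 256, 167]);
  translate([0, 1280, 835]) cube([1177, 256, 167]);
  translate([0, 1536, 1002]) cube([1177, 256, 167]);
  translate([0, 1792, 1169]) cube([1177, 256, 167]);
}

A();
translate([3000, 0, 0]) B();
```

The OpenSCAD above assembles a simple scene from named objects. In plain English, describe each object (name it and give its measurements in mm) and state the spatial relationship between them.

A is a box-shaped house frame (walls only): outside footprint 2810×4080 mm, wall height 2400 mm, wall thickness 108 mm. The two y-facing walls run the full x-width; the two x-facing walls fit between the inner faces of the y-facing walls.

B is a straight staircase of 8 solid steps. Each step is 1177 mm wide (x), 256 mm deep (y, the going) and 167 mm tall (the rise). The first step rests on the floor; each subsequent step sits one going further in +y and one rise higher in +z, directly behind and above the previous step with no overlap.

The staircase is on the floor beside the house frame on its +x side.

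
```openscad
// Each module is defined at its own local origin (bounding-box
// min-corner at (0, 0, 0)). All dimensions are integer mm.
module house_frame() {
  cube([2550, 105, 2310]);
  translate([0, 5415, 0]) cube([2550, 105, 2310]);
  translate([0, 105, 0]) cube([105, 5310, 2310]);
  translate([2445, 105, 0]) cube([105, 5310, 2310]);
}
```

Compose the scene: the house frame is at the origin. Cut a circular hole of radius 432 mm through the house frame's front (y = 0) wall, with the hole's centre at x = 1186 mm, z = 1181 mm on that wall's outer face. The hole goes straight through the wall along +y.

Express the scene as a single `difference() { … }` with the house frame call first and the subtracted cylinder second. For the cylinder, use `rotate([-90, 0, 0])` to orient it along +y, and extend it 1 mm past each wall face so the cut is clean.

difference() {
  house_frame();
  translate([1186, -1, 1181]) rotate([-90, 0, 0]) cylinder(h = 107, r = 432);
}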